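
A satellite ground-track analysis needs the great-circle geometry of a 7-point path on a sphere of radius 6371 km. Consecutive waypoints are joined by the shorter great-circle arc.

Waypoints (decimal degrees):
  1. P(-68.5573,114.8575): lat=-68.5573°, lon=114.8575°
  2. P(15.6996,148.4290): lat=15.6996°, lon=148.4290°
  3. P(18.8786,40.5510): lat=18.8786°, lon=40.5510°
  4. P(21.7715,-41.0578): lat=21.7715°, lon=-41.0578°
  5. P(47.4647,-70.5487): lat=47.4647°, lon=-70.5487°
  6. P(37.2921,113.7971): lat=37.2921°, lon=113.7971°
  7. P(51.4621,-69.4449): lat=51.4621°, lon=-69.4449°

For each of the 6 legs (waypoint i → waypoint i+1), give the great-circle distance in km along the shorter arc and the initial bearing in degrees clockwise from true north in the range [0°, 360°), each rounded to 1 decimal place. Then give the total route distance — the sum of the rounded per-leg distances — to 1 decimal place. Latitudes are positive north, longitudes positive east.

Leg 1: dist=9743.9 km, bearing=32.2°
Leg 2: dist=11239.0 km, bearing=293.4°
Leg 3: dist=8409.3 km, bearing=288.5°
Leg 4: dist=3884.8 km, bearing=324.5°
Leg 5: dist=10580.7 km, bearing=356.5°
Leg 6: dist=10141.0 km, bearing=2.0°
Total: 53998.7 km

Leg 1: φ1=-1.1965506, φ2=0.2740097, Δφ=1.4705603, Δλ=0.5859332 rad; a=sin²(Δφ/2)+cosφ1·cosφ2·sin²(Δλ/2)=0.4793176793; c=2·atan2(√a, √(1-a))=1.529419880; dist=6371·c=9743.934 ≈ 9743.9 km; running total=9743.9 km
Leg 1 bearing: y=sinΔλ·cosφ2=0.53234760, x=cosφ1·sinφ2-sinφ1·cosφ2·cosΔλ=0.84551463; θ=atan2(y, x)=32.1951° ≈ 32.2°
Leg 2: φ1=0.2740097, φ2=0.3294937, Δφ=0.0554840, Δλ=-1.8828263 rad; a=sin²(Δφ/2)+cosφ1·cosφ2·sin²(Δλ/2)=0.5960429854; c=2·atan2(√a, √(1-a))=1.764083586; dist=6371·c=11238.977 ≈ 11239.0 km; running total=20982.9 km
Leg 2 bearing: y=sinΔλ·cosφ2=-0.90051620, x=cosφ1·sinφ2-sinφ1·cosφ2·cosΔλ=0.39009429; θ=atan2(y, x)=-66.5782° <0 so +360° → 293.4218° ≈ 293.4°
Leg 3: φ1=0.3294937, φ2=0.3799844, Δφ=0.0504906, Δλ=-1.4243423 rad; a=sin²(Δφ/2)+cosφ1·cosφ2·sin²(Δλ/2)=0.3758782596; c=2·atan2(√a, √(1-a))=1.319929773; dist=6371·c=8409.273 ≈ 8409.3 km; running total=29392.2 km
Leg 3 bearing: y=sinΔλ·cosφ2=-0.91872880, x=cosφ1·sinφ2-sinφ1·cosφ2·cosΔλ=0.30710352; θ=atan2(y, x)=-71.5168° <0 so +360° → 288.4832° ≈ 288.5°
Leg 4: φ1=0.3799844, φ2=0.8284153, Δφ=0.4484309, Δλ=-0.5147133 rad; a=sin²(Δφ/2)+cosφ1·cosφ2·sin²(Δλ/2)=0.0901080086; c=2·atan2(√a, √(1-a))=0.609762619; dist=6371·c=3884.798 ≈ 3884.8 km; running total=33277.0 km
Leg 4 bearing: y=sinΔλ·cosφ2=-0.33280669, x=cosφ1·sinφ2-sinφ1·cosφ2·cosΔλ=0.46604069; θ=atan2(y, x)=-35.5312° <0 so +360° → 324.4688° ≈ 324.5°
Leg 5: φ1=0.8284153, φ2=0.6508699, Δφ=-0.1775454, Δλ=3.2174412 rad; a=sin²(Δφ/2)+cosφ1·cosφ2·sin²(Δλ/2)=0.5449185512; c=2·atan2(√a, √(1-a))=1.660754712; dist=6371·c=10580.668 ≈ 10580.7 km; running total=43857.7 km
Leg 5 bearing: y=sinΔλ·cosφ2=-0.06028398, x=cosφ1·sinφ2-sinφ1·cosφ2·cosΔλ=0.99413034; θ=atan2(y, x)=-3.4702° <0 so +360° → 356.5298° ≈ 356.5°
Leg 6: φ1=0.6508699, φ2=0.8981831, Δφ=0.2473132, Δλ=-3.1981762 rad; a=sin²(Δφ/2)+cosφ1·cosφ2·sin²(Δλ/2)=0.5104741683; c=2·atan2(√a, √(1-a))=1.591746196; dist=6371·c=10141.015 ≈ 10141.0 km; running total=53998.7 km
Leg 6 bearing: y=sinΔλ·cosφ2=0.03523458, x=cosφ1·sinφ2-sinφ1·cosφ2·cosΔλ=0.99915949; θ=atan2(y, x)=2.0197° ≈ 2.0°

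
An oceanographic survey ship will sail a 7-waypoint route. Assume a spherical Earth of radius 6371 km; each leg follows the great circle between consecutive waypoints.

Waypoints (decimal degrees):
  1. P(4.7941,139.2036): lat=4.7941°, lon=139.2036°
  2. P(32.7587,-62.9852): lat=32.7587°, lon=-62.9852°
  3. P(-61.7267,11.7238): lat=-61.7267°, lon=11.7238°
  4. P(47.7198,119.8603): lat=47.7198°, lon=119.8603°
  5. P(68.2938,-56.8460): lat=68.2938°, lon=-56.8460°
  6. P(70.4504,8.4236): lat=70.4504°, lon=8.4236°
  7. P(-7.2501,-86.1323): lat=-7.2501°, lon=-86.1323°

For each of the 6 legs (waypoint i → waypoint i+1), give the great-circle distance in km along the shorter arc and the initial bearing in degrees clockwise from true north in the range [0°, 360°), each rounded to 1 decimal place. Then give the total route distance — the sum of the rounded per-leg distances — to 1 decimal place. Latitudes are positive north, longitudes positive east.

Leg 1: dist=15227.9 km, bearing=27.7°
Leg 2: dist=12432.5 km, bearing=150.5°
Leg 3: dist=15418.2 km, bearing=75.4°
Leg 4: dist=7112.0 km, bearing=358.6°
Leg 5: dist=2444.2 km, bearing=54.3°
Leg 6: dist=10936.5 km, bearing=271.9°
Total: 63571.3 km

Leg 1: φ1=0.0836728, φ2=0.5717472, Δφ=0.4880743, Δλ=-3.5288603 rad; a=sin²(Δφ/2)+cosφ1·cosφ2·sin²(Δλ/2)=0.8653661732; c=2·atan2(√a, √(1-a))=2.390190439; dist=6371·c=15227.903 ≈ 15227.9 km; running total=15227.9 km
Leg 1 bearing: y=sinΔλ·cosφ2=0.31759559, x=cosφ1·sinφ2-sinφ1·cosφ2·cosΔλ=0.60428741; θ=atan2(y, x)=27.7251° ≈ 27.7°
Leg 2: φ1=0.5717472, φ2=-1.0773342, Δφ=-1.6490813, Δλ=1.3039180 rad; a=sin²(Δφ/2)+cosφ1·cosφ2·sin²(Δλ/2)=0.6857480840; c=2·atan2(√a, √(1-a))=1.951416324; dist=6371·c=12432.473 ≈ 12432.5 km; running total=27660.4 km
Leg 2 bearing: y=sinΔλ·cosφ2=0.45690911, x=cosφ1·sinφ2-sinφ1·cosφ2·cosΔλ=-0.80822315; θ=atan2(y, x)=150.5194° ≈ 150.5°
Leg 3: φ1=-1.0773342, φ2=0.8328676, Δφ=1.9102018, Δλ=1.8873380 rad; a=sin²(Δφ/2)+cosφ1·cosφ2·sin²(Δλ/2)=0.8753963812; c=2·atan2(√a, √(1-a))=2.420057766; dist=6371·c=15418.188 ≈ 15418.2 km; running total=43078.6 km
Leg 3 bearing: y=sinΔλ·cosφ2=0.63933272, x=cosφ1·sinφ2-sinφ1·cosφ2·cosΔλ=0.16602382; θ=atan2(y, x)=75.4428° ≈ 75.4°
Leg 4: φ1=0.8328676, φ2=1.1919517, Δφ=0.3590840, Δλ=-3.0841067 rad; a=sin²(Δφ/2)+cosφ1·cosφ2·sin²(Δλ/2)=0.2805022561; c=2·atan2(√a, √(1-a))=1.116315960; dist=6371·c=7112.049 ≈ 7112.0 km; running total=50190.6 km
Leg 4 bearing: y=sinΔλ·cosφ2=-0.02124930, x=cosφ1·sinφ2-sinφ1·cosφ2·cosΔλ=0.89823796; θ=atan2(y, x)=-1.3552° <0 so +360° → 358.6448° ≈ 358.6°
Leg 5: φ1=1.1919517, φ2=1.2295914, Δφ=0.0376398, Δλ=1.1391694 rad; a=sin²(Δφ/2)+cosφ1·cosφ2·sin²(Δλ/2)=0.0363465105; c=2·atan2(√a, √(1-a))=0.383643625; dist=6371·c=2444.194 ≈ 2444.2 km; running total=52634.8 km
Leg 5 bearing: y=sinΔλ·cosφ2=0.30393328, x=cosφ1·sinφ2-sinφ1·cosφ2·cosΔλ=0.21846356; θ=atan2(y, x)=54.2919° ≈ 54.3°
Leg 6: φ1=1.2295914, φ2=-0.1265381, Δφ=-1.3561296, Δλ=-1.6503118 rad; a=sin²(Δφ/2)+cosφ1·cosφ2·sin²(Δλ/2)=0.5726463218; c=2·atan2(√a, √(1-a))=1.716605075; dist=6371·c=10936.491 ≈ 10936.5 km; running total=63571.3 km
Leg 6 bearing: y=sinΔλ·cosφ2=-0.98887030, x=cosφ1·sinφ2-sinφ1·cosφ2·cosΔλ=0.03202453; θ=atan2(y, x)=-88.1451° <0 so +360° → 271.8549° ≈ 271.9°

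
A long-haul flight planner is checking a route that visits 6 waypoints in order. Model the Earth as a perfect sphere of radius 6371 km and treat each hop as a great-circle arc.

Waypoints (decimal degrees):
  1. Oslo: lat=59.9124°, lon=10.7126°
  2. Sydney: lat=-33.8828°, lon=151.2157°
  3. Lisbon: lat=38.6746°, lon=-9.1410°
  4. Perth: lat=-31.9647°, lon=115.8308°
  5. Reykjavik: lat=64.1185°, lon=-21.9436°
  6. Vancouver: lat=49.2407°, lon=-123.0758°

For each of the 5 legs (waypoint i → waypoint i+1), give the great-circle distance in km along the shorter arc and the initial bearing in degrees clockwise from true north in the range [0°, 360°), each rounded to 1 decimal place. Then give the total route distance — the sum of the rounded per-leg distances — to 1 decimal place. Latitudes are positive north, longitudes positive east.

Leg 1: dist=15953.0 km, bearing=62.5°
Leg 2: dist=18179.6 km, bearing=292.5°
Leg 3: dist=15041.5 km, bearing=98.9°
Leg 4: dist=15415.6 km, bearing=333.6°
Leg 5: dist=5694.3 km, bearing=304.7°
Total: 70284.0 km

Leg 1: φ1=1.0456686, φ2=-0.5913664, Δφ=-1.6370351, Δλ=2.4522417 rad; a=sin²(Δφ/2)+cosφ1·cosφ2·sin²(Δλ/2)=0.9017672700; c=2·atan2(√a, √(1-a))=2.504005798; dist=6371·c=15953.021 ≈ 15953.0 km; running total=15953.0 km
Leg 1 bearing: y=sinΔλ·cosφ2=0.52802455, x=cosφ1·sinφ2-sinφ1·cosφ2·cosΔλ=0.27481323; θ=atan2(y, x)=62.5050° ≈ 62.5°
Leg 2: φ1=-0.5913664, φ2=0.6749991, Δφ=1.2663655, Δλ=-2.7987524 rad; a=sin²(Δφ/2)+cosφ1·cosφ2·sin²(Δλ/2)=0.9793930924; c=2·atan2(√a, √(1-a))=2.853495223; dist=6371·c=18179.618 ≈ 18179.6 km; running total=34132.6 km
Leg 2 bearing: y=sinΔλ·cosφ2=-0.26244530, x=cosφ1·sinφ2-sinφ1·cosφ2·cosΔλ=0.10886467; θ=atan2(y, x)=-67.4709° <0 so +360° → 292.5291° ≈ 292.5°
Leg 3: φ1=0.6749991, φ2=-0.5578893, Δφ=-1.2328884, Δλ=2.1811694 rad; a=sin²(Δφ/2)+cosφ1·cosφ2·sin²(Δλ/2)=0.8552246521; c=2·atan2(√a, √(1-a))=2.360932775; dist=6371·c=15041.503 ≈ 15041.5 km; running total=49174.1 km
Leg 3 bearing: y=sinΔλ·cosφ2=0.69518706, x=cosφ1·sinφ2-sinφ1·cosφ2·cosΔλ=-0.10943831; θ=atan2(y, x)=98.9462° ≈ 98.9°
Leg 4: φ1=-0.5578893, φ2=1.1190789, Δφ=1.6769682, Δλ=-2.4046169 rad; a=sin²(Δφ/2)+cosφ1·cosφ2·sin²(Δλ/2)=0.8752624269; c=2·atan2(√a, √(1-a))=2.419652267; dist=6371·c=15415.605 ≈ 15415.6 km; running total=64589.7 km
Leg 4 bearing: y=sinΔλ·cosφ2=-0.29335809, x=cosφ1·sinφ2-sinφ1·cosφ2·cosΔλ=0.59216001; θ=atan2(y, x)=-26.3540° <0 so +360° → 333.6460° ≈ 333.6°
Leg 5: φ1=1.1190789, φ2=0.8594123, Δφ=-0.2596666, Δλ=-1.7650899 rad; a=sin²(Δφ/2)+cosφ1·cosφ2·sin²(Δλ/2)=0.1867695885; c=2·atan2(√a, √(1-a))=0.893792038; dist=6371·c=5694.349 ≈ 5694.3 km; running total=70284.0 km
Leg 5 bearing: y=sinΔλ·cosφ2=-0.64059827, x=cosφ1·sinφ2-sinφ1·cosφ2·cosΔλ=0.44405033; θ=atan2(y, x)=-55.2710° <0 so +360° → 304.7290° ≈ 304.7°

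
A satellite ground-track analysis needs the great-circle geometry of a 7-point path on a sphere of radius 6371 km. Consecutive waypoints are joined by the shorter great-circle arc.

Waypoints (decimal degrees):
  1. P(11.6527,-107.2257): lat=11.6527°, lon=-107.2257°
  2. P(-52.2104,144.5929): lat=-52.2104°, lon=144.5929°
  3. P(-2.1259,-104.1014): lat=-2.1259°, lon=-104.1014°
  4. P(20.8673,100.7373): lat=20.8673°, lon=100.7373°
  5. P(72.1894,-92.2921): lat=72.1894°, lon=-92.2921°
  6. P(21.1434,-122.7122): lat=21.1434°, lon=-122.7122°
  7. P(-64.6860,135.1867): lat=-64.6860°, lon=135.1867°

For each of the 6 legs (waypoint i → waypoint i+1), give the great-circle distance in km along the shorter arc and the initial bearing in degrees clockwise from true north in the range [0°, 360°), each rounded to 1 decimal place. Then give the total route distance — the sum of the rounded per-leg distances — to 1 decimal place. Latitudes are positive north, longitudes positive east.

Leg 1: φ1=0.2033780, φ2=-0.9112434, Δφ=-1.1146214, Δλ=4.3950637 rad; a=sin²(Δφ/2)+cosφ1·cosφ2·sin²(Δλ/2)=0.6734374654; c=2·atan2(√a, √(1-a))=1.925033424; dist=6371·c=12264.388 ≈ 12264.4 km; running total=12264.4 km
Leg 1 bearing: y=sinΔλ·cosφ2=-0.58217041, x=cosφ1·sinφ2-sinφ1·cosφ2·cosΔλ=-0.73536072; θ=atan2(y, x)=-141.6320° <0 so +360° → 218.3680° ≈ 218.4°
Leg 2: φ1=-0.9112434, φ2=-0.0371040, Δφ=0.8741394, Δλ=-4.3405344 rad; a=sin²(Δφ/2)+cosφ1·cosφ2·sin²(Δλ/2)=0.5965877091; c=2·atan2(√a, √(1-a))=1.765193826; dist=6371·c=11246.0499 ≈ 11246.0 km; running total=23510.4 km
Leg 2 bearing: y=sinΔλ·cosφ2=0.93101385, x=cosφ1·sinφ2-sinφ1·cosφ2·cosΔλ=-0.30967154; θ=atan2(y, x)=108.3980° ≈ 108.4°
Leg 3: φ1=-0.0371040, φ2=0.3642031, Δφ=0.4013070, Δλ=3.5751098 rad; a=sin²(Δφ/2)+cosφ1·cosφ2·sin²(Δλ/2)=0.9302997395; c=2·atan2(√a, √(1-a))=2.607241937; dist=6371·c=16610.738 ≈ 16610.7 km; running total=40121.1 km
Leg 3 bearing: y=sinΔλ·cosφ2=-0.39251219, x=cosφ1·sinφ2-sinφ1·cosφ2·cosΔλ=0.32450380; θ=atan2(y, x)=-50.4182° <0 so +360° → 309.5818° ≈ 309.6°
Leg 4: φ1=0.3642031, φ2=1.2599427, Δφ=0.8957396, Δλ=-3.3689986 rad; a=sin²(Δφ/2)+cosφ1·cosφ2·sin²(Δλ/2)=0.4696587692; c=2·atan2(√a, √(1-a))=1.510076561; dist=6371·c=9620.698 ≈ 9620.7 km; running total=49741.8 km
Leg 4 bearing: y=sinΔλ·cosφ2=0.06895902, x=cosφ1·sinφ2-sinφ1·cosφ2·cosΔλ=0.99577221; θ=atan2(y, x)=3.9615° ≈ 4.0°
Leg 5: φ1=1.2599427, φ2=0.3690219, Δφ=-0.8909208, Δλ=-0.5309309 rad; a=sin²(Δφ/2)+cosφ1·cosφ2·sin²(Δλ/2)=0.2052882766; c=2·atan2(√a, √(1-a))=0.940451383; dist=6371·c=5991.616 ≈ 5991.6 km; running total=55733.4 km
Leg 5 bearing: y=sinΔλ·cosφ2=-0.47225005, x=cosφ1·sinφ2-sinφ1·cosφ2·cosΔλ=-0.65540819; θ=atan2(y, x)=-144.2256° <0 so +360° → 215.7744° ≈ 215.8°
Leg 6: φ1=0.3690219, φ2=-1.1289837, Δφ=-1.4980056, Δλ=4.5011849 rad; a=sin²(Δφ/2)+cosφ1·cosφ2·sin²(Δλ/2)=0.7048350814; c=2·atan2(√a, √(1-a))=1.992888789; dist=6371·c=12696.694 ≈ 12696.7 km; running total=68430.1 km
Leg 6 bearing: y=sinΔλ·cosφ2=-0.41807762, x=cosφ1·sinφ2-sinφ1·cosφ2·cosΔλ=-0.81079064; θ=atan2(y, x)=-152.7225° <0 so +360° → 207.2775° ≈ 207.3°

Leg 1: dist=12264.4 km, bearing=218.4°
Leg 2: dist=11246.0 km, bearing=108.4°
Leg 3: dist=16610.7 km, bearing=309.6°
Leg 4: dist=9620.7 km, bearing=4.0°
Leg 5: dist=5991.6 km, bearing=215.8°
Leg 6: dist=12696.7 km, bearing=207.3°
Total: 68430.1 km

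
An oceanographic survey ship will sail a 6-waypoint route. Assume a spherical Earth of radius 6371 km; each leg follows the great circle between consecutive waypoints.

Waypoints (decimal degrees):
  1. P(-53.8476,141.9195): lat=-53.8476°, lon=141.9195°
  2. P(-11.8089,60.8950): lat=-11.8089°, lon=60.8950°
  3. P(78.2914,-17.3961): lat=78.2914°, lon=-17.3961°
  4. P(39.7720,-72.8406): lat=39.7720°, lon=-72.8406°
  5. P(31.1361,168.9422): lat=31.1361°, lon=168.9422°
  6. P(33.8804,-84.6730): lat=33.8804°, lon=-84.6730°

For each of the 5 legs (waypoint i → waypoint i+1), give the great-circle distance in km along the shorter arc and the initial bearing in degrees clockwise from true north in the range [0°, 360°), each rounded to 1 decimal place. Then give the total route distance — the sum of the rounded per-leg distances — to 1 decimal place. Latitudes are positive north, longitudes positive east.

Leg 1: φ1=-0.9398179, φ2=-0.2061042, Δφ=0.7337137, Δλ=-1.4141443 rad; a=sin²(Δφ/2)+cosφ1·cosφ2·sin²(Δλ/2)=0.3723338212; c=2·atan2(√a, √(1-a))=1.312604887; dist=6371·c=8362.606 ≈ 8362.6 km; running total=8362.6 km
Leg 1 bearing: y=sinΔλ·cosφ2=-0.96684991, x=cosφ1·sinφ2-sinφ1·cosφ2·cosΔλ=0.00257687; θ=atan2(y, x)=-89.8473° <0 so +360° → 270.1527° ≈ 270.2°
Leg 2: φ1=-0.2061042, φ2=1.3664427, Δφ=1.5725469, Δλ=-1.3664375 rad; a=sin²(Δφ/2)+cosφ1·cosφ2·sin²(Δλ/2)=0.5800390592; c=2·atan2(√a, √(1-a))=1.731566118; dist=6371·c=11031.808 ≈ 11031.8 km; running total=19394.4 km
Leg 2 bearing: y=sinΔλ·cosφ2=-0.19871147, x=cosφ1·sinφ2-sinφ1·cosφ2·cosΔλ=0.96689645; θ=atan2(y, x)=-11.6134° <0 so +360° → 348.3866° ≈ 348.4°
Leg 3: φ1=1.3664427, φ2=0.6941524, Δφ=-0.6722904, Δλ=-0.9676891 rad; a=sin²(Δφ/2)+cosφ1·cosφ2·sin²(Δλ/2)=0.1425538873; c=2·atan2(√a, √(1-a))=0.774326365; dist=6371·c=4933.233 ≈ 4933.2 km; running total=24327.6 km
Leg 3 bearing: y=sinΔλ·cosφ2=-0.63299831, x=cosφ1·sinφ2-sinφ1·cosφ2·cosΔλ=-0.29705597; θ=atan2(y, x)=-115.1399° <0 so +360° → 244.8601° ≈ 244.9°
Leg 4: φ1=0.6941524, φ2=0.5434275, Δφ=-0.1507249, Δλ=4.2199059 rad; a=sin²(Δφ/2)+cosφ1·cosφ2·sin²(Δλ/2)=0.4901317606; c=2·atan2(√a, √(1-a))=1.551058566; dist=6371·c=9881.794 ≈ 9881.8 km; running total=34209.4 km
Leg 4 bearing: y=sinΔλ·cosφ2=-0.75422271, x=cosφ1·sinφ2-sinφ1·cosφ2·cosΔλ=0.65632200; θ=atan2(y, x)=-48.9703° <0 so +360° → 311.0297° ≈ 311.0°
Leg 5: φ1=0.5434275, φ2=0.5913245, Δφ=0.0478971, Δλ=-4.4264203 rad; a=sin²(Δφ/2)+cosφ1·cosφ2·sin²(Δλ/2)=0.4561022499; c=2·atan2(√a, √(1-a))=1.482887645; dist=6371·c=9447.477 ≈ 9447.5 km; running total=43656.9 km
Leg 5 bearing: y=sinΔλ·cosφ2=0.79648753, x=cosφ1·sinφ2-sinφ1·cosφ2·cosΔλ=0.59824708; θ=atan2(y, x)=53.0895° ≈ 53.1°

Leg 1: dist=8362.6 km, bearing=270.2°
Leg 2: dist=11031.8 km, bearing=348.4°
Leg 3: dist=4933.2 km, bearing=244.9°
Leg 4: dist=9881.8 km, bearing=311.0°
Leg 5: dist=9447.5 km, bearing=53.1°
Total: 43656.9 km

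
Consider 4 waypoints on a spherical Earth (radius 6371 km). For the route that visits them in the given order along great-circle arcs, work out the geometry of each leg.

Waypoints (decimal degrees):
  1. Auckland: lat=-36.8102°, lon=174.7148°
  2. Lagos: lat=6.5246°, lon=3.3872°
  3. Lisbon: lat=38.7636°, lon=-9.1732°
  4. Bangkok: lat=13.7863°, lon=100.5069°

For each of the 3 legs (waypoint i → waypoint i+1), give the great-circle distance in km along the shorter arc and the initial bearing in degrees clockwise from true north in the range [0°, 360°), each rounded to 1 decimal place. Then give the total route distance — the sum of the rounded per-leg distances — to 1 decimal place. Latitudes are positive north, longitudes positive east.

Leg 1: dist=16534.3 km, bearing=196.8°
Leg 2: dist=3800.5 km, bearing=342.4°
Leg 3: dist=10683.0 km, bearing=66.9°
Total: 31017.8 km

Leg 1: φ1=-0.6424592, φ2=0.1138758, Δφ=0.7563349, Δλ=-2.9902307 rad; a=sin²(Δφ/2)+cosφ1·cosφ2·sin²(Δλ/2)=0.9272138896; c=2·atan2(√a, √(1-a))=2.595244832; dist=6371·c=16534.305 ≈ 16534.3 km; running total=16534.3 km
Leg 1 bearing: y=sinΔλ·cosφ2=-0.14980803, x=cosφ1·sinφ2-sinφ1·cosφ2·cosΔλ=-0.49750450; θ=atan2(y, x)=-163.2420° <0 so +360° → 196.7580° ≈ 196.8°
Leg 2: φ1=0.1138758, φ2=0.6765524, Δφ=0.5626767, Δλ=-0.2192203 rad; a=sin²(Δφ/2)+cosφ1·cosφ2·sin²(Δλ/2)=0.0863550340; c=2·atan2(√a, √(1-a))=0.596530035; dist=6371·c=3800.493 ≈ 3800.5 km; running total=20334.8 km
Leg 2 bearing: y=sinΔλ·cosφ2=-0.16956814, x=cosφ1·sinφ2-sinφ1·cosφ2·cosΔλ=0.53557260; θ=atan2(y, x)=-17.5684° <0 so +360° → 342.4316° ≈ 342.4°
Leg 3: φ1=0.6765524, φ2=0.2406163, Δφ=-0.4359361, Δλ=1.9142789 rad; a=sin²(Δφ/2)+cosφ1·cosφ2·sin²(Δλ/2)=0.5529114745; c=2·atan2(√a, √(1-a))=1.676817787; dist=6371·c=10683.006 ≈ 10683.0 km; running total=31017.8 km
Leg 3 bearing: y=sinΔλ·cosφ2=0.91446164, x=cosφ1·sinφ2-sinφ1·cosφ2·cosΔλ=0.39059110; θ=atan2(y, x)=66.8714° ≈ 66.9°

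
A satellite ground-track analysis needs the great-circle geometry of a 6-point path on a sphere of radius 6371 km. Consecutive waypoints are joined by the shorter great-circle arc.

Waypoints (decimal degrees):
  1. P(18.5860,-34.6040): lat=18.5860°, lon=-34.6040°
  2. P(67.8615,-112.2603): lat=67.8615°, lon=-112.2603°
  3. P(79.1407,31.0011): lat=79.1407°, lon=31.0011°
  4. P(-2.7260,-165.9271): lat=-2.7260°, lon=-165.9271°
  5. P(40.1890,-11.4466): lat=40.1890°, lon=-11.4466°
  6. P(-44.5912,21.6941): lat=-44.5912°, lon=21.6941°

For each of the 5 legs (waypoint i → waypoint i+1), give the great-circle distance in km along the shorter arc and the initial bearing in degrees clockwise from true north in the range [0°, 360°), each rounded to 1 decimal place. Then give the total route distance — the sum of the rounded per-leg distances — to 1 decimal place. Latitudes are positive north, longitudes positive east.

Leg 1: φ1=0.3243869, φ2=1.1844066, Δφ=0.8600197, Δλ=-1.3553581 rad; a=sin²(Δφ/2)+cosφ1·cosφ2·sin²(Δλ/2)=0.3142056031; c=2·atan2(√a, √(1-a))=1.190076562; dist=6371·c=7581.978 ≈ 7582.0 km; running total=7582.0 km
Leg 1 bearing: y=sinΔλ·cosφ2=-0.36813512, x=cosφ1·sinφ2-sinφ1·cosφ2·cosΔλ=0.85229003; θ=atan2(y, x)=-23.3613° <0 so +360° → 336.6387° ≈ 336.6°
Leg 2: φ1=1.1844066, φ2=1.3812658, Δφ=0.1968592, Δλ=2.5003831 rad; a=sin²(Δφ/2)+cosφ1·cosφ2·sin²(Δλ/2)=0.0736032816; c=2·atan2(√a, √(1-a))=0.549485299; dist=6371·c=3500.771 ≈ 3500.8 km; running total=11082.8 km
Leg 2 bearing: y=sinΔλ·cosφ2=0.11269304, x=cosφ1·sinφ2-sinφ1·cosφ2·cosΔλ=0.50994474; θ=atan2(y, x)=12.4615° ≈ 12.5°
Leg 3: φ1=1.3812658, φ2=-0.0475777, Δφ=-1.4288435, Δλ=-3.4370455 rad; a=sin²(Δφ/2)+cosφ1·cosφ2·sin²(Δλ/2)=0.6133693836; c=2·atan2(√a, √(1-a))=1.799524256; dist=6371·c=11464.769 ≈ 11464.8 km; running total=22547.6 km
Leg 3 bearing: y=sinΔλ·cosφ2=0.29084359, x=cosφ1·sinφ2-sinφ1·cosφ2·cosΔλ=0.92951575; θ=atan2(y, x)=17.3748° ≈ 17.4°
Leg 4: φ1=-0.0475777, φ2=0.7014304, Δφ=0.7490080, Δλ=2.6961934 rad; a=sin²(Δφ/2)+cosφ1·cosφ2·sin²(Δλ/2)=0.8596508104; c=2·atan2(√a, √(1-a))=2.373592823; dist=6371·c=15122.160 ≈ 15122.2 km; running total=37669.8 km
Leg 4 bearing: y=sinΔλ·cosφ2=0.32911065, x=cosφ1·sinφ2-sinφ1·cosφ2·cosΔλ=0.61179356; θ=atan2(y, x)=28.2778° ≈ 28.3°
Leg 5: φ1=0.7014304, φ2=-0.7782633, Δφ=-1.4796936, Δλ=0.5784143 rad; a=sin²(Δφ/2)+cosφ1·cosφ2·sin²(Δλ/2)=0.4987587968; c=2·atan2(√a, √(1-a))=1.568313918; dist=6371·c=9991.728 ≈ 9991.7 km; running total=47661.5 km
Leg 5 bearing: y=sinΔλ·cosφ2=0.38932138, x=cosφ1·sinφ2-sinφ1·cosφ2·cosΔλ=-0.92109864; θ=atan2(y, x)=157.0876° ≈ 157.1°

Leg 1: dist=7582.0 km, bearing=336.6°
Leg 2: dist=3500.8 km, bearing=12.5°
Leg 3: dist=11464.8 km, bearing=17.4°
Leg 4: dist=15122.2 km, bearing=28.3°
Leg 5: dist=9991.7 km, bearing=157.1°
Total: 47661.5 km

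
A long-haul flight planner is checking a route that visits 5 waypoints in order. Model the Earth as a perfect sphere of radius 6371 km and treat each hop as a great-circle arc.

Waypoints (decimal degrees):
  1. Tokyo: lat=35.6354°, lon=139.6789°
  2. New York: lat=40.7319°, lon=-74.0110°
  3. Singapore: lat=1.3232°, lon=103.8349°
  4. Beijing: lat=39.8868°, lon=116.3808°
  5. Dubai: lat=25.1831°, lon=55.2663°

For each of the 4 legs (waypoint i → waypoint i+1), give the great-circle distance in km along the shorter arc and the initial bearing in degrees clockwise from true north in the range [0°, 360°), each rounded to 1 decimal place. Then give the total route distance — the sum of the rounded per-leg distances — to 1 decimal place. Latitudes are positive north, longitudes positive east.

Leg 1: dist=10852.7 km, bearing=25.1°
Leg 2: dist=15333.7 km, bearing=3.2°
Leg 3: dist=4472.0 km, bearing=15.0°
Leg 4: dist=5841.5 km, bearing=273.3°
Total: 36499.9 km

Leg 1: φ1=0.6219551, φ2=0.7109058, Δφ=0.0889507, Δλ=-3.7295923 rad; a=sin²(Δφ/2)+cosφ1·cosφ2·sin²(Δλ/2)=0.5661311662; c=2·atan2(√a, √(1-a))=1.703447345; dist=6371·c=10852.663 ≈ 10852.7 km; running total=10852.7 km
Leg 1 bearing: y=sinΔλ·cosφ2=0.42033397, x=cosφ1·sinφ2-sinφ1·cosφ2·cosΔλ=0.89767813; θ=atan2(y, x)=25.0911° ≈ 25.1°
Leg 2: φ1=0.7109058, φ2=0.0230942, Δφ=-0.6878116, Δλ=3.1039965 rad; a=sin²(Δφ/2)+cosφ1·cosφ2·sin²(Δλ/2)=0.8709828287; c=2·atan2(√a, √(1-a))=2.406793849; dist=6371·c=15333.684 ≈ 15333.7 km; running total=26186.4 km
Leg 2 bearing: y=sinΔλ·cosφ2=0.03757726, x=cosφ1·sinφ2-sinφ1·cosφ2·cosΔλ=0.66938398; θ=atan2(y, x)=3.2130° ≈ 3.2°
Leg 3: φ1=0.0230942, φ2=0.6961560, Δφ=0.6730618, Δλ=0.2189673 rad; a=sin²(Δφ/2)+cosφ1·cosφ2·sin²(Δλ/2)=0.1182000572; c=2·atan2(√a, √(1-a))=0.701926187; dist=6371·c=4471.972 ≈ 4472.0 km; running total=30658.4 km
Leg 3 bearing: y=sinΔλ·cosφ2=0.16667699, x=cosφ1·sinφ2-sinφ1·cosφ2·cosΔλ=0.62380606; θ=atan2(y, x)=14.9596° ≈ 15.0°
Leg 4: φ1=0.6961560, φ2=0.4395280, Δφ=-0.2566280, Δλ=-1.0666492 rad; a=sin²(Δφ/2)+cosφ1·cosφ2·sin²(Δλ/2)=0.1958509040; c=2·atan2(√a, √(1-a))=0.916881624; dist=6371·c=5841.453 ≈ 5841.5 km; running total=36499.9 km
Leg 4 bearing: y=sinΔλ·cosφ2=-0.79236456, x=cosφ1·sinφ2-sinφ1·cosφ2·cosΔλ=0.04617055; θ=atan2(y, x)=-86.6652° <0 so +360° → 273.3348° ≈ 273.3°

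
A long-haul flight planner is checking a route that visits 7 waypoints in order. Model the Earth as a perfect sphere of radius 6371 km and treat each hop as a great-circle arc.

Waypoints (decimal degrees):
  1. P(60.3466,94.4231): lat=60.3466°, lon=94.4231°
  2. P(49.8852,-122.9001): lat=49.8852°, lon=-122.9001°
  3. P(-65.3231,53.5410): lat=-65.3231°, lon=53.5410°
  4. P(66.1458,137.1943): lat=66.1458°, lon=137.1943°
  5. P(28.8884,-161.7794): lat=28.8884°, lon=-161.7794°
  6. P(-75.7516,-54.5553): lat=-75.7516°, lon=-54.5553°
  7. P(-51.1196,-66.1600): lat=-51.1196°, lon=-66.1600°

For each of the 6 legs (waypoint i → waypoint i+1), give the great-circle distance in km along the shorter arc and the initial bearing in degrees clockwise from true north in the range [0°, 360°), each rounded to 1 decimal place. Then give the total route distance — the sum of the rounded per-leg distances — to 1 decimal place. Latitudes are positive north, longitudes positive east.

Leg 1: dist=7308.4 km, bearing=25.4°
Leg 2: dist=18286.1 km, bearing=174.5°
Leg 3: dist=16048.8 km, bearing=43.6°
Leg 4: dist=5800.7 km, bearing=104.1°
Leg 5: dist=13581.8 km, bearing=163.9°
Leg 6: dist=2786.8 km, bearing=342.7°
Total: 63812.6 km

Leg 1: φ1=1.0532469, φ2=0.8706610, Δφ=-0.1825859, Δλ=-3.7930054 rad; a=sin²(Δφ/2)+cosφ1·cosφ2·sin²(Δλ/2)=0.2944519661; c=2·atan2(√a, √(1-a))=1.147140223; dist=6371·c=7308.430 ≈ 7308.4 km; running total=7308.4 km
Leg 1 bearing: y=sinΔλ·cosφ2=0.39065867, x=cosφ1·sinφ2-sinφ1·cosφ2·cosΔλ=0.82364181; θ=atan2(y, x)=25.3753° ≈ 25.4°
Leg 2: φ1=0.8706610, φ2=-1.1401032, Δφ=-2.0107642, Δλ=3.0794781 rad; a=sin²(Δφ/2)+cosφ1·cosφ2·sin²(Δλ/2)=0.9817003808; c=2·atan2(√a, √(1-a))=2.870208446; dist=6371·c=18286.098 ≈ 18286.1 km; running total=25594.5 km
Leg 2 bearing: y=sinΔλ·cosφ2=0.02591619, x=cosφ1·sinφ2-sinφ1·cosφ2·cosΔλ=-0.26680953; θ=atan2(y, x)=174.4521° ≈ 174.5°
Leg 3: φ1=-1.1401032, φ2=1.1544620, Δφ=2.2945652, Δλ=1.4600255 rad; a=sin²(Δφ/2)+cosφ1·cosφ2·sin²(Δλ/2)=0.9061953267; c=2·atan2(√a, √(1-a))=2.519036619; dist=6371·c=16048.782 ≈ 16048.8 km; running total=41643.3 km
Leg 3 bearing: y=sinΔλ·cosφ2=0.40193208, x=cosφ1·sinφ2-sinφ1·cosφ2·cosΔλ=0.42245950; θ=atan2(y, x)=43.5736° ≈ 43.6°
Leg 4: φ1=1.1544620, φ2=0.5041977, Δφ=-0.6502643, Δλ=-5.2180754 rad; a=sin²(Δφ/2)+cosφ1·cosφ2·sin²(Δλ/2)=0.1933202153; c=2·atan2(√a, √(1-a))=0.910489050; dist=6371·c=5800.726 ≈ 5800.7 km; running total=47444.0 km
Leg 4 bearing: y=sinΔλ·cosφ2=0.76597885, x=cosφ1·sinφ2-sinφ1·cosφ2·cosΔλ=-0.19252645; θ=atan2(y, x)=104.1089° ≈ 104.1°
Leg 5: φ1=0.5041977, φ2=-1.3221148, Δφ=-1.8263125, Δλ=1.8714136 rad; a=sin²(Δφ/2)+cosφ1·cosφ2·sin²(Δλ/2)=0.7660275378; c=2·atan2(√a, √(1-a))=2.131822178; dist=6371·c=13581.839 ≈ 13581.8 km; running total=61025.8 km
Leg 5 bearing: y=sinΔλ·cosφ2=0.23508842, x=cosφ1·sinφ2-sinφ1·cosφ2·cosΔλ=-0.81341922; θ=atan2(y, x)=163.8800° ≈ 163.9°
Leg 6: φ1=-1.3221148, φ2=-0.8922053, Δφ=0.4299095, Δλ=-0.2025402 rad; a=sin²(Δφ/2)+cosφ1·cosφ2·sin²(Δλ/2)=0.0470772751; c=2·atan2(√a, √(1-a))=0.437425016; dist=6371·c=2786.835 ≈ 2786.8 km; running total=63812.6 km
Leg 6 bearing: y=sinΔλ·cosφ2=-0.12626641, x=cosφ1·sinφ2-sinφ1·cosφ2·cosΔλ=0.40435234; θ=atan2(y, x)=-17.3419° <0 so +360° → 342.6581° ≈ 342.7°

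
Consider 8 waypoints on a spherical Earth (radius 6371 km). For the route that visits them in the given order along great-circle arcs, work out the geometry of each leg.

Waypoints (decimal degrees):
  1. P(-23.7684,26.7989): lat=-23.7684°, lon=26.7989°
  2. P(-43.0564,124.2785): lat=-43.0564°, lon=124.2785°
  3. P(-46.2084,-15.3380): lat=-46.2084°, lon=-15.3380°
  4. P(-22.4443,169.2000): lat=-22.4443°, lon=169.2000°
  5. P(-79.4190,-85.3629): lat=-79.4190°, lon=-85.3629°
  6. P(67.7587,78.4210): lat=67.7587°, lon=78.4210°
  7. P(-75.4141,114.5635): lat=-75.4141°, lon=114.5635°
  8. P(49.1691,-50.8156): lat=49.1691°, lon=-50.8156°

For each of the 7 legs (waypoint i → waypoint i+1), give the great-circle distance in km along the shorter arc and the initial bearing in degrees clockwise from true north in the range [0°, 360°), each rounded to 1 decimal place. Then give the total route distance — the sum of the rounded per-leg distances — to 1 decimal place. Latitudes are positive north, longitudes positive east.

Leg 1: dist=8801.9 km, bearing=132.5°
Leg 2: dist=9320.3 km, bearing=206.8°
Leg 3: dist=12367.5 km, bearing=184.5°
Leg 4: dist=7864.2 km, bearing=169.2°
Leg 5: dist=18634.1 km, bearing=150.6°
Leg 6: dist=16119.3 km, bearing=165.0°
Leg 7: dist=17020.9 km, bearing=201.4°
Total: 90128.2 km

Leg 1: φ1=-0.4148368, φ2=-0.7514759, Δφ=-0.3366391, Δλ=1.7013400 rad; a=sin²(Δφ/2)+cosφ1·cosφ2·sin²(Δλ/2)=0.4059423351; c=2·atan2(√a, √(1-a))=1.381553463; dist=6371·c=8801.877 ≈ 8801.9 km; running total=8801.9 km
Leg 1 bearing: y=sinΔλ·cosφ2=0.72446484, x=cosφ1·sinφ2-sinφ1·cosφ2·cosΔλ=-0.66314653; θ=atan2(y, x)=132.4698° ≈ 132.5°
Leg 2: φ1=-0.7514759, φ2=-0.8064887, Δφ=-0.0550128, Δλ=-2.4367676 rad; a=sin²(Δφ/2)+cosφ1·cosφ2·sin²(Δλ/2)=0.4461726562; c=2·atan2(√a, √(1-a))=1.462932603; dist=6371·c=9320.344 ≈ 9320.3 km; running total=18122.2 km
Leg 2 bearing: y=sinΔλ·cosφ2=-0.44837139, x=cosφ1·sinφ2-sinφ1·cosφ2·cosΔλ=-0.88734073; θ=atan2(y, x)=-153.1926° <0 so +360° → 206.8074° ≈ 206.8°
Leg 3: φ1=-0.8064887, φ2=-0.3917269, Δφ=0.4147618, Δλ=3.2207957 rad; a=sin²(Δφ/2)+cosφ1·cosφ2·sin²(Δλ/2)=0.6810075544; c=2·atan2(√a, √(1-a))=1.941225050; dist=6371·c=12367.545 ≈ 12367.5 km; running total=30489.7 km
Leg 3 bearing: y=sinΔλ·cosφ2=-0.07312699, x=cosφ1·sinφ2-sinφ1·cosφ2·cosΔλ=-0.92929947; θ=atan2(y, x)=-175.5006° <0 so +360° → 184.4994° ≈ 184.5°
Leg 4: φ1=-0.3917269, φ2=-1.3861230, Δφ=-0.9943961, Δλ=-4.4429608 rad; a=sin²(Δφ/2)+cosφ1·cosφ2·sin²(Δλ/2)=0.3349408551; c=2·atan2(√a, √(1-a))=1.234367439; dist=6371·c=7864.155 ≈ 7864.2 km; running total=38353.9 km
Leg 4 bearing: y=sinΔλ·cosφ2=0.17700078, x=cosφ1·sinφ2-sinφ1·cosφ2·cosΔλ=-0.92719612; θ=atan2(y, x)=169.1923° ≈ 169.2°
Leg 5: φ1=-1.3861230, φ2=1.1826124, Δφ=2.5687355, Δλ=2.8585683 rad; a=sin²(Δφ/2)+cosφ1·cosφ2·sin²(Δλ/2)=0.9882989496; c=2·atan2(√a, √(1-a))=2.924825723; dist=6371·c=18634.065 ≈ 18634.1 km; running total=56988.0 km
Leg 5 bearing: y=sinΔλ·cosφ2=0.10570252, x=cosφ1·sinφ2-sinφ1·cosφ2·cosΔλ=-0.18730596; θ=atan2(y, x)=150.5626° ≈ 150.6°
Leg 6: φ1=1.1826124, φ2=-1.3162243, Δφ=-2.4988368, Δλ=0.6308056 rad; a=sin²(Δφ/2)+cosφ1·cosφ2·sin²(Δλ/2)=0.9093955095; c=2·atan2(√a, √(1-a))=2.530098270; dist=6371·c=16119.256 ≈ 16119.3 km; running total=73107.3 km
Leg 6 bearing: y=sinΔλ·cosφ2=0.14852892, x=cosφ1·sinφ2-sinφ1·cosφ2·cosΔλ=-0.55454524; θ=atan2(y, x)=165.0059° ≈ 165.0°
Leg 7: φ1=-1.3162243, φ2=0.8581627, Δφ=2.1743870, Δλ=-2.8864098 rad; a=sin²(Δφ/2)+cosφ1·cosφ2·sin²(Δλ/2)=0.9457896774; c=2·atan2(√a, √(1-a))=2.671617090; dist=6371·c=17020.872 ≈ 17020.9 km; running total=90128.2 km
Leg 7 bearing: y=sinΔλ·cosφ2=-0.16504098, x=cosφ1·sinφ2-sinφ1·cosφ2·cosΔλ=-0.42171996; θ=atan2(y, x)=-158.6270° <0 so +360° → 201.3730° ≈ 201.4°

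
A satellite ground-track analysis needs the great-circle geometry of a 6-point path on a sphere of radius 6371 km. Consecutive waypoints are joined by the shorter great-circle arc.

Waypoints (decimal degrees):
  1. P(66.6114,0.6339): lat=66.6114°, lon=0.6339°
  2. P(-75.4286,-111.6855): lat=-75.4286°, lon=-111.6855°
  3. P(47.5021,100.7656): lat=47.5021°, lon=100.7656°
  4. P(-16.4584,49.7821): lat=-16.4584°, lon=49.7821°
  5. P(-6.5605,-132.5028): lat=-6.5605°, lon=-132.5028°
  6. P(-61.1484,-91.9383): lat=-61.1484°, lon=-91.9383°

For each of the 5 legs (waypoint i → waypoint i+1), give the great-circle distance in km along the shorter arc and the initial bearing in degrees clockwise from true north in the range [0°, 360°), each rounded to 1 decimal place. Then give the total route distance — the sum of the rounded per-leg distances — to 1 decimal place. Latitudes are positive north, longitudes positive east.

Leg 1: dist=17552.8 km, bearing=218.1°
Leg 2: dist=16566.1 km, bearing=224.7°
Leg 3: dist=8731.3 km, bearing=229.5°
Leg 4: dist=17443.2 km, bearing=174.2°
Leg 5: dist=6931.7 km, bearing=159.2°
Total: 67225.1 km

Leg 1: φ1=1.1625882, φ2=-1.3164774, Δφ=-2.4790657, Δλ=-1.9603433 rad; a=sin²(Δφ/2)+cosφ1·cosφ2·sin²(Δλ/2)=0.9631196751; c=2·atan2(√a, √(1-a))=2.755106711; dist=6371·c=17552.785 ≈ 17552.8 km; running total=17552.8 km
Leg 1 bearing: y=sinΔλ·cosφ2=-0.23273773, x=cosφ1·sinφ2-sinφ1·cosφ2·cosΔλ=-0.29650264; θ=atan2(y, x)=-141.8701° <0 so +360° → 218.1299° ≈ 218.1°
Leg 2: φ1=-1.3164774, φ2=0.8290680, Δφ=2.1455455, Δλ=3.7079712 rad; a=sin²(Δφ/2)+cosφ1·cosφ2·sin²(Δλ/2)=0.9285047145; c=2·atan2(√a, √(1-a))=2.600234139; dist=6371·c=16566.092 ≈ 16566.1 km; running total=34118.9 km
Leg 2 bearing: y=sinΔλ·cosφ2=-0.36249343, x=cosφ1·sinφ2-sinφ1·cosφ2·cosΔλ=-0.36624221; θ=atan2(y, x)=-135.2947° <0 so +360° → 224.7053° ≈ 224.7°
Leg 3: φ1=0.8290680, φ2=-0.2872533, Δφ=-1.1163213, Δλ=-0.8898299 rad; a=sin²(Δφ/2)+cosφ1·cosφ2·sin²(Δλ/2)=0.4005105788; c=2·atan2(√a, √(1-a))=1.370480510; dist=6371·c=8731.331 ≈ 8731.3 km; running total=42850.2 km
Leg 3 bearing: y=sinΔλ·cosφ2=-0.74512911, x=cosφ1·sinφ2-sinφ1·cosφ2·cosΔλ=-0.63654539; θ=atan2(y, x)=-130.5064° <0 so +360° → 229.4936° ≈ 229.5°
Leg 4: φ1=-0.2872533, φ2=-0.1145023, Δφ=0.1727509, Δλ=-3.1814717 rad; a=sin²(Δφ/2)+cosφ1·cosφ2·sin²(Δλ/2)=0.9598092105; c=2·atan2(√a, √(1-a))=2.737904303; dist=6371·c=17443.188 ≈ 17443.2 km; running total=60293.4 km
Leg 4 bearing: y=sinΔλ·cosφ2=0.03960739, x=cosφ1·sinφ2-sinφ1·cosφ2·cosΔλ=-0.39081097; θ=atan2(y, x)=174.2130° ≈ 174.2°
Leg 5: φ1=-0.1145023, φ2=-1.0672409, Δφ=-0.9527386, Δλ=0.7079841 rad; a=sin²(Δφ/2)+cosφ1·cosφ2·sin²(Δλ/2)=0.2678773427; c=2·atan2(√a, √(1-a))=1.088013977; dist=6371·c=6931.737 ≈ 6931.7 km; running total=67225.1 km
Leg 5 bearing: y=sinΔλ·cosφ2=0.31379926, x=cosφ1·sinφ2-sinφ1·cosφ2·cosΔλ=-0.82825498; θ=atan2(y, x)=159.2499° ≈ 159.2°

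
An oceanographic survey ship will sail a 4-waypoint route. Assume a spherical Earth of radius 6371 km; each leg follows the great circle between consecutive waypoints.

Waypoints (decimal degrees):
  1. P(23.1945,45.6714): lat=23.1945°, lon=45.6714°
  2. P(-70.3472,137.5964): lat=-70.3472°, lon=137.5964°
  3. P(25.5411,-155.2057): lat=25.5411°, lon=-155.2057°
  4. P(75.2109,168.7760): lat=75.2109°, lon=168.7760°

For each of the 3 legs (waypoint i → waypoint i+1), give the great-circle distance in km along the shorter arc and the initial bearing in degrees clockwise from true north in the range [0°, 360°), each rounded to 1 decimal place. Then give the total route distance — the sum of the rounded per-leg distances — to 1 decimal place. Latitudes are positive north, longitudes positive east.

Leg 1: φ1=0.4048204, φ2=-1.2277903, Δφ=-1.6326107, Δλ=1.6043939 rad; a=sin²(Δφ/2)+cosφ1·cosφ2·sin²(Δλ/2)=0.6906475748; c=2·atan2(√a, √(1-a))=1.961993209; dist=6371·c=12499.859 ≈ 12499.9 km; running total=12499.9 km
Leg 1 bearing: y=sinΔλ·cosφ2=0.33612976, x=cosφ1·sinφ2-sinφ1·cosφ2·cosΔλ=-0.86117988; θ=atan2(y, x)=158.6786° ≈ 158.7°
Leg 2: φ1=-1.2277903, φ2=0.4457763, Δφ=1.6735665, Δλ=-5.1103607 rad; a=sin²(Δφ/2)+cosφ1·cosφ2·sin²(Δλ/2)=0.6442197423; c=2·atan2(√a, √(1-a))=1.863392979; dist=6371·c=11871.677 ≈ 11871.7 km; running total=24371.6 km
Leg 2 bearing: y=sinΔλ·cosφ2=0.83176240, x=cosφ1·sinφ2-sinφ1·cosφ2·cosΔλ=0.47431422; θ=atan2(y, x)=60.3060° ≈ 60.3°
Leg 3: φ1=0.4457763, φ2=1.3126778, Δφ=0.8669015, Δλ=5.6545474 rad; a=sin²(Δφ/2)+cosφ1·cosφ2·sin²(Δλ/2)=0.1984190677; c=2·atan2(√a, √(1-a))=0.923337002; dist=6371·c=5882.580 ≈ 5882.6 km; running total=30254.2 km
Leg 3 bearing: y=sinΔλ·cosφ2=-0.15010509, x=cosφ1·sinφ2-sinφ1·cosφ2·cosΔλ=0.78336724; θ=atan2(y, x)=-10.8473° <0 so +360° → 349.1527° ≈ 349.2°

Leg 1: dist=12499.9 km, bearing=158.7°
Leg 2: dist=11871.7 km, bearing=60.3°
Leg 3: dist=5882.6 km, bearing=349.2°
Total: 30254.2 km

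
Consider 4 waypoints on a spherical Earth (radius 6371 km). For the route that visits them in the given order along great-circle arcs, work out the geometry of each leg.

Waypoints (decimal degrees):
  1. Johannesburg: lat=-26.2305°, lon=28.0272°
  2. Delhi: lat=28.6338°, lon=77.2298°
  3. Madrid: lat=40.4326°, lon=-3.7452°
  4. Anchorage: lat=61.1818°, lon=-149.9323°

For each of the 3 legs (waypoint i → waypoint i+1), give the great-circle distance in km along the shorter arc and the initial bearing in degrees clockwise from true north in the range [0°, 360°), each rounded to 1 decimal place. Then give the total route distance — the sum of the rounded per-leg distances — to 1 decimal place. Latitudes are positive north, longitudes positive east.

Leg 1: dist=8048.8 km, bearing=44.2°
Leg 2: dist=7277.0 km, bearing=304.3°
Leg 3: dist=8309.5 km, bearing=343.9°
Total: 23635.3 km

Leg 1: φ1=-0.4578086, φ2=0.4997541, Δφ=0.9575627, Δλ=0.8587474 rad; a=sin²(Δφ/2)+cosφ1·cosφ2·sin²(Δλ/2)=0.3486901059; c=2·atan2(√a, √(1-a))=1.263356198; dist=6371·c=8048.842 ≈ 8048.8 km; running total=8048.8 km
Leg 1 bearing: y=sinΔλ·cosφ2=0.66444091, x=cosφ1·sinφ2-sinφ1·cosφ2·cosΔλ=0.68332974; θ=atan2(y, x)=44.1971° ≈ 44.2°
Leg 2: φ1=0.4997541, φ2=0.7056820, Δφ=0.2059279, Δλ=-1.4132804 rad; a=sin²(Δφ/2)+cosφ1·cosφ2·sin²(Δλ/2)=0.2922043062; c=2·atan2(√a, √(1-a))=1.142203423; dist=6371·c=7276.978 ≈ 7277.0 km; running total=15325.8 km
Leg 2 bearing: y=sinΔλ·cosφ2=-0.75174613, x=cosφ1·sinφ2-sinφ1·cosφ2·cosΔλ=0.51201714; θ=atan2(y, x)=-55.7411° <0 so +360° → 304.2589° ≈ 304.3°
Leg 3: φ1=0.7056820, φ2=1.0678239, Δφ=0.3621419, Δλ=-2.5514462 rad; a=sin²(Δφ/2)+cosφ1·cosφ2·sin²(Δλ/2)=0.3683083872; c=2·atan2(√a, √(1-a))=1.304268739; dist=6371·c=8309.496 ≈ 8309.5 km; running total=23635.3 km
Leg 3 bearing: y=sinΔλ·cosφ2=-0.26824247, x=cosφ1·sinφ2-sinφ1·cosφ2·cosΔλ=0.92664732; θ=atan2(y, x)=-16.1445° <0 so +360° → 343.8555° ≈ 343.9°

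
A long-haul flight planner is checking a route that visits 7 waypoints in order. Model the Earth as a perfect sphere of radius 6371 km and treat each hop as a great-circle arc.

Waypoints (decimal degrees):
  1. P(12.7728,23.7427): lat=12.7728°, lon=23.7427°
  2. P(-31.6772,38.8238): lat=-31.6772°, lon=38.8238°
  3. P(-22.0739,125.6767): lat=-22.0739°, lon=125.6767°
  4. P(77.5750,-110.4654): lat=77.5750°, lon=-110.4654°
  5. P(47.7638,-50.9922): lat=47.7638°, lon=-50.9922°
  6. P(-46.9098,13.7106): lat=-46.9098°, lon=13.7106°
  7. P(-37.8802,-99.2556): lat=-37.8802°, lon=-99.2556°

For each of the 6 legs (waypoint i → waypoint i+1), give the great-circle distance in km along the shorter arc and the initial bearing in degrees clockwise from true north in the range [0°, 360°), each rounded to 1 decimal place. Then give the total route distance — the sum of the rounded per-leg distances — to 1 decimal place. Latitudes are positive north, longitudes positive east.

Leg 1: φ1=0.2229274, φ2=-0.5528714, Δφ=-0.7757989, Δλ=0.2632148 rad; a=sin²(Δφ/2)+cosφ1·cosφ2·sin²(Δλ/2)=0.1573616313; c=2·atan2(√a, √(1-a))=0.815812710; dist=6371·c=5197.543 ≈ 5197.5 km; running total=5197.5 km
Leg 1 bearing: y=sinΔλ·cosφ2=0.22142354, x=cosφ1·sinφ2-sinφ1·cosφ2·cosΔλ=-0.69380646; θ=atan2(y, x)=162.2999° ≈ 162.3°
Leg 2: φ1=-0.5528714, φ2=-0.3852622, Δφ=0.1676092, Δλ=1.5158691 rad; a=sin²(Δφ/2)+cosφ1·cosφ2·sin²(Δλ/2)=0.3796788989; c=2·atan2(√a, √(1-a))=1.327768885; dist=6371·c=8459.216 ≈ 8459.2 km; running total=13656.7 km
Leg 2 bearing: y=sinΔλ·cosφ2=0.92530234, x=cosφ1·sinφ2-sinφ1·cosφ2·cosΔλ=-0.29309881; θ=atan2(y, x)=107.5761° ≈ 107.6°
Leg 3: φ1=-0.3852622, φ2=1.3539392, Δφ=1.7392014, Δλ=-4.1214571 rad; a=sin²(Δφ/2)+cosφ1·cosφ2·sin²(Δλ/2)=0.7390437653; c=2·atan2(√a, √(1-a))=2.069272309; dist=6371·c=13183.334 ≈ 13183.3 km; running total=26840.0 km
Leg 3 bearing: y=sinΔλ·cosφ2=0.17867479, x=cosφ1·sinφ2-sinφ1·cosφ2·cosΔλ=0.85994630; θ=atan2(y, x)=11.7376° ≈ 11.7°
Leg 4: φ1=1.3539392, φ2=0.8336356, Δφ=-0.5203036, Δλ=1.0380032 rad; a=sin²(Δφ/2)+cosφ1·cosφ2·sin²(Δλ/2)=0.1017488463; c=2·atan2(√a, √(1-a))=0.649308148; dist=6371·c=4136.742 ≈ 4136.7 km; running total=30976.7 km
Leg 4 bearing: y=sinΔλ·cosφ2=0.57901757, x=cosφ1·sinφ2-sinφ1·cosφ2·cosΔλ=-0.17413421; θ=atan2(y, x)=106.7382° ≈ 106.7°
Leg 5: φ1=0.8336356, φ2=-0.8187305, Δφ=-1.6523660, Δλ=1.1292769 rad; a=sin²(Δφ/2)+cosφ1·cosφ2·sin²(Δλ/2)=0.6722298000; c=2·atan2(√a, √(1-a))=1.922459423; dist=6371·c=12247.989 ≈ 12248.0 km; running total=43224.7 km
Leg 5 bearing: y=sinΔλ·cosφ2=0.61763724, x=cosφ1·sinφ2-sinφ1·cosφ2·cosΔλ=-0.70701614; θ=atan2(y, x)=138.8601° ≈ 138.9°
Leg 6: φ1=-0.8187305, φ2=-0.6611342, Δφ=0.1575963, Δλ=-1.9716321 rad; a=sin²(Δφ/2)+cosφ1·cosφ2·sin²(Δλ/2)=0.3809957894; c=2·atan2(√a, √(1-a))=1.330481496; dist=6371·c=8476.498 ≈ 8476.5 km; running total=51701.2 km
Leg 6 bearing: y=sinΔλ·cosφ2=-0.72673290, x=cosφ1·sinφ2-sinφ1·cosφ2·cosΔλ=-0.64436890; θ=atan2(y, x)=-131.5623° <0 so +360° → 228.4377° ≈ 228.4°

Leg 1: dist=5197.5 km, bearing=162.3°
Leg 2: dist=8459.2 km, bearing=107.6°
Leg 3: dist=13183.3 km, bearing=11.7°
Leg 4: dist=4136.7 km, bearing=106.7°
Leg 5: dist=12248.0 km, bearing=138.9°
Leg 6: dist=8476.5 km, bearing=228.4°
Total: 51701.2 km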